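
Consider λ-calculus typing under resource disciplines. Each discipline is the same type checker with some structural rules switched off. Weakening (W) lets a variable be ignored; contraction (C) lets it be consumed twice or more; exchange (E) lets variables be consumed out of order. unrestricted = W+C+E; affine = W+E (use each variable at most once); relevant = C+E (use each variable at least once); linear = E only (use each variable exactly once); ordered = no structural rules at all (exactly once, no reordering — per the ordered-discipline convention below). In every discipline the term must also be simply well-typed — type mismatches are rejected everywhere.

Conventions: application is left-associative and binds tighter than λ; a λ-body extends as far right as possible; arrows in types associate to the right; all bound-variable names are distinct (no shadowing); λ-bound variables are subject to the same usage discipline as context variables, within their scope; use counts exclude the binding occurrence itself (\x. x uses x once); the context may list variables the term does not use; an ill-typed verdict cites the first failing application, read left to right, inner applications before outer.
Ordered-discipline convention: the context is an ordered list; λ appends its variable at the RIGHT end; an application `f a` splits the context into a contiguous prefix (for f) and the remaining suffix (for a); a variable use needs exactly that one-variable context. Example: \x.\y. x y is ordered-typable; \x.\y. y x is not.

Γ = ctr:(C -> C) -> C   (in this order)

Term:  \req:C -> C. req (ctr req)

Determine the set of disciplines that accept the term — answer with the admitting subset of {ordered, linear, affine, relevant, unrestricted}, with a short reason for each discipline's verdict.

admitted in: relevant, unrestricted
usage: ctr=1, req [bound]=2
order of uses: req, ctr, req
typing: well-typed at (C -> C) -> C
ordered ✗ (repeated use of req ×2)
linear ✗ (repeated use of req ×2)
affine ✗ (repeated use of req ×2)
relevant ✓ (ctr, req: all used, weakening unneeded)
unrestricted ✓ (type-checks ((C -> C) -> C) and nothing is barred)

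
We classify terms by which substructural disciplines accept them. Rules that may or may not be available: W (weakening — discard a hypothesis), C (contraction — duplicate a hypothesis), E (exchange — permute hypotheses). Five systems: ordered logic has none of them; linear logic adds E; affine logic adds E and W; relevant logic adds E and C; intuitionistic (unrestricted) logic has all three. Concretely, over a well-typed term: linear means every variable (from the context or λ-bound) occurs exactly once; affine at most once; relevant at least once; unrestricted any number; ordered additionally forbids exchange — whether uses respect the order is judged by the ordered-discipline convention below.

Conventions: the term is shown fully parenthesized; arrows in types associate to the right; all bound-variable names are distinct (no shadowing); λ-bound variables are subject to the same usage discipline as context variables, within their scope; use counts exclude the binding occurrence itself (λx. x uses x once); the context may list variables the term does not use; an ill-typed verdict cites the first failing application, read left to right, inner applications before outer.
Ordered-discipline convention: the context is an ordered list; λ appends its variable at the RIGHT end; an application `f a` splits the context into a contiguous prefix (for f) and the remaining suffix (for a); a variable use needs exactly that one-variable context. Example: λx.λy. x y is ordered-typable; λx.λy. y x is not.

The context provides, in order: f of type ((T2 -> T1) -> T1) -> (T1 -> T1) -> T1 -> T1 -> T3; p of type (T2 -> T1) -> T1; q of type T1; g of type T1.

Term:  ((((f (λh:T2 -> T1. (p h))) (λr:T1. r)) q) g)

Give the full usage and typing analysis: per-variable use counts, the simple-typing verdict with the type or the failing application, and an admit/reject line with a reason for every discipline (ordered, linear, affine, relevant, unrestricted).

usage: f: 1×; p: 1×; q: 1×; g: 1×; h [bound]: 1×; r [bound]: 1×
order of uses: f, p, h, r, q, g
typing: ✓ — T3
ordered: ✓, f, p, q, g, h, r: once each, no exchange needed
linear: ✓, f, p, q, g, h, r: one use apiece
affine: ✓, no duplicate uses among f, p, q, g, h, r
relevant: ✓, f, p, q, g, h, r: all used, weakening unneeded
unrestricted: ✓, simply typable at T3; W, C, E all held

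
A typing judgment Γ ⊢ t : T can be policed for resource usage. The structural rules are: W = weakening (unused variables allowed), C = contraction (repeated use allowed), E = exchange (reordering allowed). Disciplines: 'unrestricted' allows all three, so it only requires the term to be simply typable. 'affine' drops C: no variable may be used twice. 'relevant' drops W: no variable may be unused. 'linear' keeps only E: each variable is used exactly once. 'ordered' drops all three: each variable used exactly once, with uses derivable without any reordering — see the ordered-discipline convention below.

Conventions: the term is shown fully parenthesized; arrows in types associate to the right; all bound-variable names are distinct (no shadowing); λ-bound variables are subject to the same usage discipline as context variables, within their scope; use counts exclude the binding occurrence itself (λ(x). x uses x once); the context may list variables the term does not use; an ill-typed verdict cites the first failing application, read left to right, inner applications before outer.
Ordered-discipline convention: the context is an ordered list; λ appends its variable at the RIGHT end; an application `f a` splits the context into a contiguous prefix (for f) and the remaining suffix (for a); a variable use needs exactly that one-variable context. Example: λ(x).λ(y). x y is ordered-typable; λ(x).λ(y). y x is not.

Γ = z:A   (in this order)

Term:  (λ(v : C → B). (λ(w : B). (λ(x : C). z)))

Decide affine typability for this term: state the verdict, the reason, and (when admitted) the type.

yes — none of z, v, w, x used more than once; term : (C → B) → B → C → A
variable uses: z ×1, v [bound] ×0, w [bound] ×0, x [bound] ×0
order of uses: z
typing: well-typed — term : (C → B) → B → C → A
across the five disciplines: ordered ✗; linear ✗; affine ✓; relevant ✗; unrestricted ✓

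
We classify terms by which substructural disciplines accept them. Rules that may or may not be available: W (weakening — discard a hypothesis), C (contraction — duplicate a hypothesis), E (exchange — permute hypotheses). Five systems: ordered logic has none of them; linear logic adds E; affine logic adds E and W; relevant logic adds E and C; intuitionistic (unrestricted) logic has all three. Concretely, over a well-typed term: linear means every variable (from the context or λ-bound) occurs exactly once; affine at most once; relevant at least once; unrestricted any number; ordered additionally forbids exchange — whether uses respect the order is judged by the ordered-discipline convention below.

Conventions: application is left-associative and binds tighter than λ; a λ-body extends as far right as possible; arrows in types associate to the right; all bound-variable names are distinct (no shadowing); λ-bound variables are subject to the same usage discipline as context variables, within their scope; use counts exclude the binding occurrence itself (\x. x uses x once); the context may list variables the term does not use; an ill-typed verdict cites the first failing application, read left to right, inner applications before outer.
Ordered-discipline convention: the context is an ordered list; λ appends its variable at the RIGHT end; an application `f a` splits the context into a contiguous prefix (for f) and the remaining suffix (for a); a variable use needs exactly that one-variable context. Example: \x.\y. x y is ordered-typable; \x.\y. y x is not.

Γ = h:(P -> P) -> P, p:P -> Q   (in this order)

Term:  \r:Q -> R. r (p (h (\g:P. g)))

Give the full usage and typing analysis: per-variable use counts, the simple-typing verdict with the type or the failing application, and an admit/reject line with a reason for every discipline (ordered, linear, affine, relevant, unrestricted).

use counts: h ×1, p ×1, r (bound) ×1, g (bound) ×1
left-to-right use order: r, p, h, g
typing: well-typed — term : (Q -> R) -> R
ordered ✗ (needs exchange: uses follow r, p, h, g)
linear ✓ (exactly-once usage across h, p, r, g)
affine ✓ (at most one use each (h, p, r, g))
relevant ✓ (at least one use each (h, p, r, g))
unrestricted ✓ (simply typable at (Q -> R) -> R; W, C, E all held)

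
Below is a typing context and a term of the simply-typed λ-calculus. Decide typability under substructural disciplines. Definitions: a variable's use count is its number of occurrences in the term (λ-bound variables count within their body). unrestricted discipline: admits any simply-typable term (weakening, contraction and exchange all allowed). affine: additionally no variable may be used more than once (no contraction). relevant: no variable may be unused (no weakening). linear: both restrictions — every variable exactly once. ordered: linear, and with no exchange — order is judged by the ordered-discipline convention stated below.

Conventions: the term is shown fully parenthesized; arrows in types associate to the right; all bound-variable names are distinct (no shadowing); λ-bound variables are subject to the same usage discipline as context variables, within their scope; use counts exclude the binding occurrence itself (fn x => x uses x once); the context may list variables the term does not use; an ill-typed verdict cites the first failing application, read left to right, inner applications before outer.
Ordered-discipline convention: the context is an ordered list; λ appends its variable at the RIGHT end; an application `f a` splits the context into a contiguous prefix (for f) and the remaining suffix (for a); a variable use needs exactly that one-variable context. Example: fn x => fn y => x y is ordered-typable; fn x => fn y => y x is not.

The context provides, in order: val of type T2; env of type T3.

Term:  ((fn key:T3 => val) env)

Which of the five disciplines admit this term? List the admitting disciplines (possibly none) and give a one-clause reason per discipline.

accepted by: affine, unrestricted
usage: val ×1, env ×1, key [bound] ×0
left-to-right use order: val, env
typing: ✓ — T2
ordered: ✗, needs weakening: key unused
linear: ✗, needs weakening: key unused
affine: ✓, none of val, env, key used more than once
relevant: ✗, needs weakening: key unused
unrestricted: ✓, well-typed at T2; no restrictions here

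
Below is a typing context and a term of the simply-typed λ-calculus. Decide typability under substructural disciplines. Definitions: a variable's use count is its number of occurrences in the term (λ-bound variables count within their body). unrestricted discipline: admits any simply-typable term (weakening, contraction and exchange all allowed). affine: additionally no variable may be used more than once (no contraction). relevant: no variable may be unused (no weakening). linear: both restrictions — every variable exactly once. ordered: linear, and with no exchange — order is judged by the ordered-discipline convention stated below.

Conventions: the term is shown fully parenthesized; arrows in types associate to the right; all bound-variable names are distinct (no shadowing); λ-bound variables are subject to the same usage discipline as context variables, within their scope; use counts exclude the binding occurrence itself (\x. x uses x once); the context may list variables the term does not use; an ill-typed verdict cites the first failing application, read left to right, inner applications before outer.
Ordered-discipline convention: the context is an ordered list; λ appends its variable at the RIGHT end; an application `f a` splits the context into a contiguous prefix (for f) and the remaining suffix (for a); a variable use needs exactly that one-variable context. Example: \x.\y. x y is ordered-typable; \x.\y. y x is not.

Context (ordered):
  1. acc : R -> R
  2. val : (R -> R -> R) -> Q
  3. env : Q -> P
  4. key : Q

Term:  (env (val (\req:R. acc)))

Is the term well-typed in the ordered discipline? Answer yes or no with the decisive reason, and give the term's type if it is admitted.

no — needs weakening: key, req unused
usage: acc: 1×; val: 1×; env: 1×; key: 0×; req [bound]: 0×
order of uses: env, val, acc
typing: well-typed at P
per-discipline verdicts: ordered ✗ | linear ✗ | affine ✓ | relevant ✗ | unrestricted ✓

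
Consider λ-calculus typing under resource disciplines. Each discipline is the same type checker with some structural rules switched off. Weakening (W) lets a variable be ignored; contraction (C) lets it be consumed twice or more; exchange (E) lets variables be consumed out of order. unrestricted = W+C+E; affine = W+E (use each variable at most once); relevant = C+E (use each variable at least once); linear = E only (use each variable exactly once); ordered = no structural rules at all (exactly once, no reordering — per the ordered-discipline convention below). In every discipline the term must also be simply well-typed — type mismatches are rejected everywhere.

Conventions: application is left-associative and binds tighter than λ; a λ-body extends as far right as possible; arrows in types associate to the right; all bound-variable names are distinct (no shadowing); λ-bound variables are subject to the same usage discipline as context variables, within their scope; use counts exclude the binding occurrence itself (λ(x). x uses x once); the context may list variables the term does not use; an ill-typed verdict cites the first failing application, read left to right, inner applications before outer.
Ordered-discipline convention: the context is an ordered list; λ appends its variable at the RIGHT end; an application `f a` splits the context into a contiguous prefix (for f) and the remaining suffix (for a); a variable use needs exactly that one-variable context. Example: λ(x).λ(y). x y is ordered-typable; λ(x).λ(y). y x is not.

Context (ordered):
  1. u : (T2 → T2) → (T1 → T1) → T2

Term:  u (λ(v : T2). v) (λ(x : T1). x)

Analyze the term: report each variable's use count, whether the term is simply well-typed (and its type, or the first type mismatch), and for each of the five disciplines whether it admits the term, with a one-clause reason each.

use counts: u: 1×; v (λ-bound): 1×; x (λ-bound): 1×
left-to-right use order: u, v, x
typing: well-typed — term : T2
ordered: ✓, u, v, x once each; derivable with no W/C/E
linear: ✓, single use per variable (u, v, x)
affine: ✓, no duplicate uses among u, v, x
relevant: ✓, at least one use each (u, v, x)
unrestricted: ✓, typability at T2 is all that's needed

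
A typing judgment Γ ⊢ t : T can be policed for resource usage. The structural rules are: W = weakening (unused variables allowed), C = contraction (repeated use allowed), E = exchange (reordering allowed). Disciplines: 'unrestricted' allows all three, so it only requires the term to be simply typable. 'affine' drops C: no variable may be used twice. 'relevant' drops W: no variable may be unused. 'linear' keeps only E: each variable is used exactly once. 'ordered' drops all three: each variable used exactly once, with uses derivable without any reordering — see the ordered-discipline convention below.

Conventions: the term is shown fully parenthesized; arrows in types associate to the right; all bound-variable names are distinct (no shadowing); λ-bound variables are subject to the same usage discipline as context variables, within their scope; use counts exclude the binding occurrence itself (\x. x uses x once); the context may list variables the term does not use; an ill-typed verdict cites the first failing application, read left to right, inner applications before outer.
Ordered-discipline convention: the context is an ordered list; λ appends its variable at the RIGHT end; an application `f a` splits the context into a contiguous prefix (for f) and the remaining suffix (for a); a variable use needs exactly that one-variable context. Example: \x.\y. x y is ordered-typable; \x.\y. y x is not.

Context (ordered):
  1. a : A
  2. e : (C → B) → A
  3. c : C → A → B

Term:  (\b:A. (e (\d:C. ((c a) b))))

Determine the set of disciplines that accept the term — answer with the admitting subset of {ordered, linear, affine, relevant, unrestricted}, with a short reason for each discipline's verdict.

accepted by: none
usage: a ×1, e ×1, c ×1, b [bound] ×1, d [bound] ×0
uses in reading order: e, c, a, b
typing: ill-typed: an argument A mismatches the expected C
ordered: ✗ — a type mismatch blocks all five
linear: ✗ — the type mismatch rejects it
affine: ✗ — not simply typable
relevant: ✗ — fails simple typing
unrestricted: ✗ — a type mismatch blocks all five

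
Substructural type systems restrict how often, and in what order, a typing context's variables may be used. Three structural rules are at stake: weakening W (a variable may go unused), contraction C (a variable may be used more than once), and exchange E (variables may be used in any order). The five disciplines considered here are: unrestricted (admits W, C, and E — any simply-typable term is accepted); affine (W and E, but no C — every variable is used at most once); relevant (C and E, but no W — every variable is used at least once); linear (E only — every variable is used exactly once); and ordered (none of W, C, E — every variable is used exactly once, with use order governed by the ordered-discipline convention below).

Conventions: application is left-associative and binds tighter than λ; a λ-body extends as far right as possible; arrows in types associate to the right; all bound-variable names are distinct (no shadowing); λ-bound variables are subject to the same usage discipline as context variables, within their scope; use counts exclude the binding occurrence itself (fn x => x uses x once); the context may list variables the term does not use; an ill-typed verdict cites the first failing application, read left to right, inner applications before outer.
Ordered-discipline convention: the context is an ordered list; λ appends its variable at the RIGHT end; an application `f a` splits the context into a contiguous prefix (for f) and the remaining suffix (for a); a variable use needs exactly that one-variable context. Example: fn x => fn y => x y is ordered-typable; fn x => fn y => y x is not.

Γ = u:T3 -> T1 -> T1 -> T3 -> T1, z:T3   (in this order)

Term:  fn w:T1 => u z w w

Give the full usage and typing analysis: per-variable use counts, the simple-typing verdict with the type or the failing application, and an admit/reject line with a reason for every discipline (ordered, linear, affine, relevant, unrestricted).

use counts: u: 1×, z: 1×, w (bound): 2×
left-to-right use order: u, z, w, w
typing: the term checks, with type T1 -> T3 -> T1
ordered: ✗ — w ×2 used more than once (contraction)
linear: ✗ — w ×2 used more than once (contraction)
affine: ✗ — w ×2 used more than once (contraction)
relevant: ✓ — u, z, w: all used, weakening unneeded
unrestricted: ✓ — type-checks (T1 -> T3 -> T1) and nothing is barred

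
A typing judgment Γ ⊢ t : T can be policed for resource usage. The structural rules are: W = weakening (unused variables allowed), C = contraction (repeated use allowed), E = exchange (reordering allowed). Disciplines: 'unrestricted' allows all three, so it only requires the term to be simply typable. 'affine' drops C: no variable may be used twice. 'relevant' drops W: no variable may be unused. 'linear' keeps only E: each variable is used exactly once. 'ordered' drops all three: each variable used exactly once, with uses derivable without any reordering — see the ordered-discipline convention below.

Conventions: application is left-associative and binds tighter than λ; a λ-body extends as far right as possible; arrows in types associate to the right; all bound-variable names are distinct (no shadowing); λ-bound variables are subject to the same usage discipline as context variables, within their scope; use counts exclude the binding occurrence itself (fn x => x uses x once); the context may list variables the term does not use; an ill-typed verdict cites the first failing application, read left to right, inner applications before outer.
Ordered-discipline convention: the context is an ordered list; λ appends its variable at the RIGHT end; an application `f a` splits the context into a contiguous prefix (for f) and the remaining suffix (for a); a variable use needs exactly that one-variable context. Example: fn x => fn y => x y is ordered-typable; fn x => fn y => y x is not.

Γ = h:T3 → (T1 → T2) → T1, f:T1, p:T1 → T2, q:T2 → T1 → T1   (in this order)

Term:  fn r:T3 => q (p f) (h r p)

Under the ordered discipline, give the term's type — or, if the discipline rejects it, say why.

not well-typed under ordered — p ×2 used more than once (contraction)
usage: h: 1; f: 1; p: 2; q: 1; r (λ-bound): 1
left-to-right use order: q, p, f, h, r, p
typing: ✓ — T3 → T1
per-discipline verdicts: ordered ✗ · linear ✗ · affine ✗ · relevant ✓ · unrestricted ✓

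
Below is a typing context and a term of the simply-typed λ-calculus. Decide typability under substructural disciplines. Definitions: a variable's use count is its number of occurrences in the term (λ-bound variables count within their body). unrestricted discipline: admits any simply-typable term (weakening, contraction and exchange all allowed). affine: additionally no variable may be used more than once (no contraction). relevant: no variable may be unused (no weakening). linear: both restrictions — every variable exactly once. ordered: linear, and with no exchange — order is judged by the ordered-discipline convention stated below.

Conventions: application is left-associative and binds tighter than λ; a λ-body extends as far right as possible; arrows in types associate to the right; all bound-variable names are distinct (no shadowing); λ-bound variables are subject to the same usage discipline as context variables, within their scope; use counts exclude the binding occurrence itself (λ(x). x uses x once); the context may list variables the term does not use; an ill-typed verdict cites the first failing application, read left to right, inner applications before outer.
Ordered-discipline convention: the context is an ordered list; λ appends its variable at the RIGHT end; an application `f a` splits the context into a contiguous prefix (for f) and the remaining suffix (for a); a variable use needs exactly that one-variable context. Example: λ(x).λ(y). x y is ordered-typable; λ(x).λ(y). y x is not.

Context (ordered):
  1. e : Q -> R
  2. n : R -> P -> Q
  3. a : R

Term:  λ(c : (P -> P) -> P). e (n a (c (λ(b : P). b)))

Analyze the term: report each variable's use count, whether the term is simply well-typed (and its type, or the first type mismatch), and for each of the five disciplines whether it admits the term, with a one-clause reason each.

use counts: e: 1, n: 1, a: 1, c [bound]: 1, b [bound]: 1
left-to-right use order: e, n, a, c, b
typing: well-typed — term : ((P -> P) -> P) -> R
ordered: ✓ — single-use (e, n, a, c, b), ordered derivation ok
linear: ✓ — single use per variable (e, n, a, c, b)
affine: ✓ — e, n, a, c, b: no repeats, contraction unneeded
relevant: ✓ — none of e, n, a, c, b goes unused
unrestricted: ✓ — simply typable at ((P -> P) -> P) -> R; W, C, E all held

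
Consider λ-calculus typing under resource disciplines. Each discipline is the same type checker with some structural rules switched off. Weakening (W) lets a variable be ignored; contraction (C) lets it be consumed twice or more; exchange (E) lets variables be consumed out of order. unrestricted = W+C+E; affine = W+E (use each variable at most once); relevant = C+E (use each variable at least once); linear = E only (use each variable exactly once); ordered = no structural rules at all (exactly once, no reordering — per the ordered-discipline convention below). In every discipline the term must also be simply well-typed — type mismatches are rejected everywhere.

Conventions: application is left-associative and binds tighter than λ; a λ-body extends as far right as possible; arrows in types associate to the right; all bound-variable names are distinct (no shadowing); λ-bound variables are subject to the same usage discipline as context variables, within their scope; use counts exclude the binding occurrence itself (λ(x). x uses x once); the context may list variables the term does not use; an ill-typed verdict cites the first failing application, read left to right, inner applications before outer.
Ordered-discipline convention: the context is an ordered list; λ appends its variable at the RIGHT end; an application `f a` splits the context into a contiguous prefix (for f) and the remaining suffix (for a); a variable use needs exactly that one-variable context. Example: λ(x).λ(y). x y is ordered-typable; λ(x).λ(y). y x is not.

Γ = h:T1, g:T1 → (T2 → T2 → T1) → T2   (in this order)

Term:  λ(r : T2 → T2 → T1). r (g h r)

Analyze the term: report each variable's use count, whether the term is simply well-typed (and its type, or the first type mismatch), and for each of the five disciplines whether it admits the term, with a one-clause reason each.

variable uses: h ×1, g ×1, r [bound] ×2
order of uses: r, g, h, r
typing: well-typed at (T2 → T2 → T1) → T2 → T1
ordered: ✗ — r ×2 used more than once (contraction)
linear: ✗ — r ×2 used more than once (contraction)
affine: ✗ — r ×2 used more than once (contraction)
relevant: ✓ — at least one use each (h, g, r)
unrestricted: ✓ — well-typed at (T2 → T2 → T1) → T2 → T1; no restrictions here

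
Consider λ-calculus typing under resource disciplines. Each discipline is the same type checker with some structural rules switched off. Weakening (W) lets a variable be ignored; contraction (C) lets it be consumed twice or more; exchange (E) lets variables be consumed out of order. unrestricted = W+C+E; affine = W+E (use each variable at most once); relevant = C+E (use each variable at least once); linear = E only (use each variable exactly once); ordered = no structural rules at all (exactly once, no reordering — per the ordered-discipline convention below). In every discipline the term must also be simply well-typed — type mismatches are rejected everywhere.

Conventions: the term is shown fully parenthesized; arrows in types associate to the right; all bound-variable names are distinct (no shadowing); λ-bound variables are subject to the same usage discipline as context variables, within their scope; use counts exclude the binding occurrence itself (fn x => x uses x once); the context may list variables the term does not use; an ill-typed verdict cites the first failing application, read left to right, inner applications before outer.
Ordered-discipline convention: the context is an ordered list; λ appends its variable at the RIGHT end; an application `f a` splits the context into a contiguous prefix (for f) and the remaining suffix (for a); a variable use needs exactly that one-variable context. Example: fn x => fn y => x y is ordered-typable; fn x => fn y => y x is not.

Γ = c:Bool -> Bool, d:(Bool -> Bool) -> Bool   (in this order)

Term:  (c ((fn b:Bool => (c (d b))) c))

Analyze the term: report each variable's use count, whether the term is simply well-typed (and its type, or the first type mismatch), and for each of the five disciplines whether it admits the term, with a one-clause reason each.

variable uses: c: 3; d: 1; b [bound]: 1
order of uses: c, c, d, b, c
typing: ill-typed: argument of type Bool where Bool -> Bool is required
ordered ✗ (not simply typable)
linear ✗ (fails simple typing)
affine ✗ (a type mismatch blocks all five)
relevant ✗ (the type mismatch rejects it)
unrestricted ✗ (not simply typable)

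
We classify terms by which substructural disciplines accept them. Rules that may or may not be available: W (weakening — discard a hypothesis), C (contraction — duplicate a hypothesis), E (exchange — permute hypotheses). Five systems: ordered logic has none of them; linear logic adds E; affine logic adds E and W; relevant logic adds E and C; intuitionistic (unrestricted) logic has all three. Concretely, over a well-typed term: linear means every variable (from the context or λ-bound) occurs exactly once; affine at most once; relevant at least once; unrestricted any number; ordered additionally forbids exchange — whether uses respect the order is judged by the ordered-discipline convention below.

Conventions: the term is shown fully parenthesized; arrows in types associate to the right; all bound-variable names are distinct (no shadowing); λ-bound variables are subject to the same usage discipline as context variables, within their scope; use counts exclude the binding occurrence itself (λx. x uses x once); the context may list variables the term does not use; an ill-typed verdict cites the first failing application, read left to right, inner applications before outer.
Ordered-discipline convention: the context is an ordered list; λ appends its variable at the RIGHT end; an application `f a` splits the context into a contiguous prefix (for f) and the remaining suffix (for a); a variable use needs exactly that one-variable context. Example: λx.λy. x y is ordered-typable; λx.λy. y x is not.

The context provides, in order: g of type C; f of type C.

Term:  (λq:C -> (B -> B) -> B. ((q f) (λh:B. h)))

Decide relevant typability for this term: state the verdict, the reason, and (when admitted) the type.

no — unused: g — weakening required
counts: g ×0; f ×1; q [bound] ×1; h [bound] ×1
left-to-right use order: q, f, h
typing: well-typed — term : (C -> (B -> B) -> B) -> B
summary: ordered ✗ | linear ✗ | affine ✓ | relevant ✗ | unrestricted ✓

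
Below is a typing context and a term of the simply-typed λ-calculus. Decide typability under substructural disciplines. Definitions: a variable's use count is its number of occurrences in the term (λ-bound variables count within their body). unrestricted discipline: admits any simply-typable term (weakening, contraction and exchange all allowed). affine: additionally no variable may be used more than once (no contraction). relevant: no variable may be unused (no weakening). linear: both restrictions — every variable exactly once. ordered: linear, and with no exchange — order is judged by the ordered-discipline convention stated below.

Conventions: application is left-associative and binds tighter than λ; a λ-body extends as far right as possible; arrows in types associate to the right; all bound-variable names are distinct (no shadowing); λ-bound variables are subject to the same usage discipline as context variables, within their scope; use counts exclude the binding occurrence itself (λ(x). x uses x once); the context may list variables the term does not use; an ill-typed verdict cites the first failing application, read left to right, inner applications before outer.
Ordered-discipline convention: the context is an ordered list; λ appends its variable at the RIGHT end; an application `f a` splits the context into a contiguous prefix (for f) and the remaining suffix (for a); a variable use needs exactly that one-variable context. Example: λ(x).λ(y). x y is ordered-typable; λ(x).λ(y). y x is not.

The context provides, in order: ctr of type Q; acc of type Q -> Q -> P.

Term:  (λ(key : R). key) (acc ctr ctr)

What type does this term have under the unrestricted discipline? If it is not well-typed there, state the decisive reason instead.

not well-typed under unrestricted — not simply typable
variable uses: ctr=2; acc=1; key [bound]=1
use order (left to right): key, acc, ctr, ctr
typing: ill-typed: an argument P mismatches the expected R
summary: ordered ✗ · linear ✗ · affine ✗ · relevant ✗ · unrestricted ✗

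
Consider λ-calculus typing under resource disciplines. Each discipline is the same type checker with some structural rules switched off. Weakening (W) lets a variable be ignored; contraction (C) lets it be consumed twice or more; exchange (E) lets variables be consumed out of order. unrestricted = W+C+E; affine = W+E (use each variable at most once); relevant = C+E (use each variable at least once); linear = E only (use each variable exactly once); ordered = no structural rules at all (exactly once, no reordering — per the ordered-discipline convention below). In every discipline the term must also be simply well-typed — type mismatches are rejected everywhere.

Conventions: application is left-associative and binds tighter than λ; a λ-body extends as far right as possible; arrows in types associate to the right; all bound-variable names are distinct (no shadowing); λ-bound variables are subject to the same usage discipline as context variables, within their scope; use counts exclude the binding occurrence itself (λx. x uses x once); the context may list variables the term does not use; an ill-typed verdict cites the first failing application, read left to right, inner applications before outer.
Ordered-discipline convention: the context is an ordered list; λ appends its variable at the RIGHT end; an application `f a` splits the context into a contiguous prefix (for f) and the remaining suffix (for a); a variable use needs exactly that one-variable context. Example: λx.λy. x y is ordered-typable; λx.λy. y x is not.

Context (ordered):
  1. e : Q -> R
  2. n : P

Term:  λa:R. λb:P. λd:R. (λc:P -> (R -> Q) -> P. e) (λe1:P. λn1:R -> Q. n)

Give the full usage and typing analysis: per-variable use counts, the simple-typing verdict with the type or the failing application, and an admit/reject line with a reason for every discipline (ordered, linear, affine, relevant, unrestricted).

counts: e: 1, n: 1, a (bound): 0, b (bound): 0, d (bound): 0, c (bound): 0, e1 (bound): 0, n1 (bound): 0
order of uses: e, n
typing: well-typed at R -> P -> R -> Q -> R
ordered ✗ (unused: a, b, d, c, e1, n1 — weakening required)
linear ✗ (unused: a, b, d, c, e1, n1 — weakening required)
affine ✓ (at most one use each (e, n, a, b, d, c, e1, n1))
relevant ✗ (unused: a, b, d, c, e1, n1 — weakening required)
unrestricted ✓ (type-checks (R -> P -> R -> Q -> R) and nothing is barred)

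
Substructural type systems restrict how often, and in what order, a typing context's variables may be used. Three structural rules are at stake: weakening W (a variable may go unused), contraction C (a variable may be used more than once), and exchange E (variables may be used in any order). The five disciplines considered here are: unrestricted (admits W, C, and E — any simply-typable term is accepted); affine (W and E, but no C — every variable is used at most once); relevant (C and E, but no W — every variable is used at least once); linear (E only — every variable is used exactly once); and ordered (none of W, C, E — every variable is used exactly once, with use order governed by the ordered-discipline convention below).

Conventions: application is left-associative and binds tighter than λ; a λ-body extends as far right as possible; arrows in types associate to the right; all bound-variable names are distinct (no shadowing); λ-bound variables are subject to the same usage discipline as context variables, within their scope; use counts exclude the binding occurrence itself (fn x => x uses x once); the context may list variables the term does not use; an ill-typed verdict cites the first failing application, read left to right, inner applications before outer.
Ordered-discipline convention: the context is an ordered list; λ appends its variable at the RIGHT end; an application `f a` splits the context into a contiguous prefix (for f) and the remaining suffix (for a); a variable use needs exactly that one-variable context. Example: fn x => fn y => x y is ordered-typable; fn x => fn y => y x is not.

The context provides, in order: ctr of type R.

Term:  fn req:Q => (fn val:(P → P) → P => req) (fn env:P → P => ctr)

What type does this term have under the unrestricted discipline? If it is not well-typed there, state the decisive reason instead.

not well-typed under unrestricted — not simply typable
counts: ctr: 1, req (bound): 1, val (bound): 0, env (bound): 0
use order (left to right): req, ctr
typing: ill-typed: a function awaiting (P → P) → P gets (P → P) → R
across the five disciplines: ordered ✗, linear ✗, affine ✗, relevant ✗, unrestricted ✗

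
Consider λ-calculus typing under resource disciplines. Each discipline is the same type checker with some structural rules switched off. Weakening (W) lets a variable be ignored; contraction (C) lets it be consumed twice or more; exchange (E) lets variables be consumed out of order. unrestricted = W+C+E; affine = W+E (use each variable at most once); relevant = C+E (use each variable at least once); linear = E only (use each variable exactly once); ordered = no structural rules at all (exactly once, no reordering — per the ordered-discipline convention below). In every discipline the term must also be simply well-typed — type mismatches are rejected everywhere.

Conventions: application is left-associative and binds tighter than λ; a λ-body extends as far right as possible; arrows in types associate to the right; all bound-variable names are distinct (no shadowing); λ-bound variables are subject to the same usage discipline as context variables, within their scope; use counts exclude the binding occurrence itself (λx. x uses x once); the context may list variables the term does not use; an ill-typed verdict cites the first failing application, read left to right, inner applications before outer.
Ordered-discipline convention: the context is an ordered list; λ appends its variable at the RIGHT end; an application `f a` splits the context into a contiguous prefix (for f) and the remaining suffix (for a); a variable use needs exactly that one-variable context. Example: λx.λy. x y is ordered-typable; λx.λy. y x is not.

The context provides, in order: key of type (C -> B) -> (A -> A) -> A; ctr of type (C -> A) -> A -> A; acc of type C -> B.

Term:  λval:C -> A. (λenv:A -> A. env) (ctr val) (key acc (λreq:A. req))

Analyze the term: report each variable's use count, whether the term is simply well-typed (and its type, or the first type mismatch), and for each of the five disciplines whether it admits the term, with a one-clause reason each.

variable uses: key: 1×; ctr: 1×; acc: 1×; val (bound): 1×; env (bound): 1×; req (bound): 1×
use order (left to right): env, ctr, val, key, acc, req
typing: well-typed — term : (C -> A) -> A
ordered: ✗ — no ordered split (uses run env, ctr, val, key, acc, req)
linear: ✓ — key, ctr, acc, val, env, req: one use apiece
affine: ✓ — key, ctr, acc, val, env, req: no repeats, contraction unneeded
relevant: ✓ — every one of key, ctr, acc, val, env, req appears
unrestricted: ✓ — well-typed at (C -> A) -> A; no restrictions here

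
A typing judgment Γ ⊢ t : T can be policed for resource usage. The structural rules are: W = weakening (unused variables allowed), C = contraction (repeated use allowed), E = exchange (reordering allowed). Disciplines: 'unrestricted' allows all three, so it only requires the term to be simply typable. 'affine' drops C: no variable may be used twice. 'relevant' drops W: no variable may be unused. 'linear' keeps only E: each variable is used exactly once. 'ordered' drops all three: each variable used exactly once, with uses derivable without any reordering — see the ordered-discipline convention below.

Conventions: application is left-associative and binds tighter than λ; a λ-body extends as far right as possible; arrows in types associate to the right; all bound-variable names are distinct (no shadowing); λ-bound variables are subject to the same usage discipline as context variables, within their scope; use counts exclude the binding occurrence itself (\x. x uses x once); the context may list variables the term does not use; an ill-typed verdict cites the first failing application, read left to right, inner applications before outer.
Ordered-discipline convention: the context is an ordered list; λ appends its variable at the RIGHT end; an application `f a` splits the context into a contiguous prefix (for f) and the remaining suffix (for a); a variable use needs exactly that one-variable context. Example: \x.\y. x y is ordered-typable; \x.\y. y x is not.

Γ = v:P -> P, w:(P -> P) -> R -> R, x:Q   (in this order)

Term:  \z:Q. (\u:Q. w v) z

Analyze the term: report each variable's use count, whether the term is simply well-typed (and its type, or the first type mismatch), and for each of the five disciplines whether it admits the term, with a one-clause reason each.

variable uses: v: 1×; w: 1×; x: 0×; z (λ-bound): 1×; u (λ-bound): 0×
left-to-right use order: w, v, z
typing: well-typed — term : Q -> R -> R
ordered: ✗ — x, u left unused
linear: ✗ — x, u left unused
affine: ✓ — none of v, w, x, z, u used more than once
relevant: ✗ — x, u left unused
unrestricted: ✓ — simply typable at Q -> R -> R; W, C, E all held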